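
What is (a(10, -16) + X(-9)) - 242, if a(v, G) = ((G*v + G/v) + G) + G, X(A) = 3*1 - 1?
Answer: -2168/5 ≈ -433.60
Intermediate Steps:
X(A) = 2 (X(A) = 3 - 1 = 2)
a(v, G) = 2*G + G*v + G/v (a(v, G) = ((G*v + G/v) + G) + G = (G + G*v + G/v) + G = 2*G + G*v + G/v)
(a(10, -16) + X(-9)) - 242 = (-16*(1 + 10*(2 + 10))/10 + 2) - 242 = (-16*⅒*(1 + 10*12) + 2) - 242 = (-16*⅒*(1 + 120) + 2) - 242 = (-16*⅒*121 + 2) - 242 = (-968/5 + 2) - 242 = -958/5 - 242 = -2168/5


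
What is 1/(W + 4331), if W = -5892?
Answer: -1/1561 ≈ -0.00064061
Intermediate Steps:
1/(W + 4331) = 1/(-5892 + 4331) = 1/(-1561) = -1/1561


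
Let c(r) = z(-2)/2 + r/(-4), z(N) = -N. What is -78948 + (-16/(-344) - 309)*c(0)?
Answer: -3408049/43 ≈ -79257.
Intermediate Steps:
c(r) = 1 - r/4 (c(r) = -1*(-2)/2 + r/(-4) = 2*(½) + r*(-¼) = 1 - r/4)
-78948 + (-16/(-344) - 309)*c(0) = -78948 + (-16/(-344) - 309)*(1 - ¼*0) = -78948 + (-16*(-1/344) - 309)*(1 + 0) = -78948 + (2/43 - 309)*1 = -78948 - 13285/43*1 = -78948 - 13285/43 = -3408049/43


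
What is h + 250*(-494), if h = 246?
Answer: -123254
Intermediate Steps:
h + 250*(-494) = 246 + 250*(-494) = 246 - 123500 = -123254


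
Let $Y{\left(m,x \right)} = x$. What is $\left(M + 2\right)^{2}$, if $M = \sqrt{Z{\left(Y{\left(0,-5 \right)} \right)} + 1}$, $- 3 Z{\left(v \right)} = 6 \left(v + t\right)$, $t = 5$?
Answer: $9$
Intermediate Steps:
$Z{\left(v \right)} = -10 - 2 v$ ($Z{\left(v \right)} = - \frac{6 \left(v + 5\right)}{3} = - \frac{6 \left(5 + v\right)}{3} = - \frac{30 + 6 v}{3} = -10 - 2 v$)
$M = 1$ ($M = \sqrt{\left(-10 - -10\right) + 1} = \sqrt{\left(-10 + 10\right) + 1} = \sqrt{0 + 1} = \sqrt{1} = 1$)
$\left(M + 2\right)^{2} = \left(1 + 2\right)^{2} = 3^{2} = 9$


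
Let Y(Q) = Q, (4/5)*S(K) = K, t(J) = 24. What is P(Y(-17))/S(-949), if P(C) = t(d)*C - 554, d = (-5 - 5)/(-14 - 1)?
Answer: 296/365 ≈ 0.81096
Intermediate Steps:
d = ⅔ (d = -10/(-15) = -10*(-1/15) = ⅔ ≈ 0.66667)
S(K) = 5*K/4
P(C) = -554 + 24*C (P(C) = 24*C - 554 = -554 + 24*C)
P(Y(-17))/S(-949) = (-554 + 24*(-17))/(((5/4)*(-949))) = (-554 - 408)/(-4745/4) = -962*(-4/4745) = 296/365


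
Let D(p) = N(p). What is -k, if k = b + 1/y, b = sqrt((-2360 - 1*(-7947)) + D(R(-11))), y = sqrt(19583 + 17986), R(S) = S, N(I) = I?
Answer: -2*sqrt(1394) - sqrt(37569)/37569 ≈ -74.678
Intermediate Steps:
D(p) = p
y = sqrt(37569) ≈ 193.83
b = 2*sqrt(1394) (b = sqrt((-2360 - 1*(-7947)) - 11) = sqrt((-2360 + 7947) - 11) = sqrt(5587 - 11) = sqrt(5576) = 2*sqrt(1394) ≈ 74.673)
k = 2*sqrt(1394) + sqrt(37569)/37569 (k = 2*sqrt(1394) + 1/(sqrt(37569)) = 2*sqrt(1394) + sqrt(37569)/37569 ≈ 74.678)
-k = -(2*sqrt(1394) + sqrt(37569)/37569) = -2*sqrt(1394) - sqrt(37569)/37569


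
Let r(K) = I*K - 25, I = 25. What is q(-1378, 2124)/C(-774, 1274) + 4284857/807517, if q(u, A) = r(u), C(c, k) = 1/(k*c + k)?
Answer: 27416049199242007/807517 ≈ 3.3951e+10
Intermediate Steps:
r(K) = -25 + 25*K (r(K) = 25*K - 25 = -25 + 25*K)
C(c, k) = 1/(k + c*k) (C(c, k) = 1/(c*k + k) = 1/(k + c*k))
q(u, A) = -25 + 25*u
q(-1378, 2124)/C(-774, 1274) + 4284857/807517 = (-25 + 25*(-1378))/((1/(1274*(1 - 774)))) + 4284857/807517 = (-25 - 34450)/(((1/1274)/(-773))) + 4284857*(1/807517) = -34475/((1/1274)*(-1/773)) + 4284857/807517 = -34475/(-1/984802) + 4284857/807517 = -34475*(-984802) + 4284857/807517 = 33951048950 + 4284857/807517 = 27416049199242007/807517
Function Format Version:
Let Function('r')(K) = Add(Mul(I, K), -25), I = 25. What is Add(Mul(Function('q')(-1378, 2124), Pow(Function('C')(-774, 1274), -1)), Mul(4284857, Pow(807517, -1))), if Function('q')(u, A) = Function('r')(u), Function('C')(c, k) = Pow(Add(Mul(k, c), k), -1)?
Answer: Rational(27416049199242007, 807517) ≈ 3.3951e+10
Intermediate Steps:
Function('r')(K) = Add(-25, Mul(25, K)) (Function('r')(K) = Add(Mul(25, K), -25) = Add(-25, Mul(25, K)))
Function('C')(c, k) = Pow(Add(k, Mul(c, k)), -1) (Function('C')(c, k) = Pow(Add(Mul(c, k), k), -1) = Pow(Add(k, Mul(c, k)), -1))
Function('q')(u, A) = Add(-25, Mul(25, u))
Add(Mul(Function('q')(-1378, 2124), Pow(Function('C')(-774, 1274), -1)), Mul(4284857, Pow(807517, -1))) = Add(Mul(Add(-25, Mul(25, -1378)), Pow(Mul(Pow(1274, -1), Pow(Add(1, -774), -1)), -1)), Mul(4284857, Pow(807517, -1))) = Add(Mul(Add(-25, -34450), Pow(Mul(Rational(1, 1274), Pow(-773, -1)), -1)), Mul(4284857, Rational(1, 807517))) = Add(Mul(-34475, Pow(Mul(Rational(1, 1274), Rational(-1, 773)), -1)), Rational(4284857, 807517)) = Add(Mul(-34475, Pow(Rational(-1, 984802), -1)), Rational(4284857, 807517)) = Add(Mul(-34475, -984802), Rational(4284857, 807517)) = Add(33951048950, Rational(4284857, 807517)) = Rational(27416049199242007, 807517)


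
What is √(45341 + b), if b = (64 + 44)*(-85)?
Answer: √36161 ≈ 190.16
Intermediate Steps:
b = -9180 (b = 108*(-85) = -9180)
√(45341 + b) = √(45341 - 9180) = √36161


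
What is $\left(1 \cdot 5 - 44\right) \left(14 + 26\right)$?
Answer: $-1560$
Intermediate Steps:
$\left(1 \cdot 5 - 44\right) \left(14 + 26\right) = \left(5 - 44\right) 40 = \left(-39\right) 40 = -1560$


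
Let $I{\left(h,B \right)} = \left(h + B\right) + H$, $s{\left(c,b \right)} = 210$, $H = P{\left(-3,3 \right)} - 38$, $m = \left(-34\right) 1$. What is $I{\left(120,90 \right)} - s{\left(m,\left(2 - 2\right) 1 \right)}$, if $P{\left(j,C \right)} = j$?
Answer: $-41$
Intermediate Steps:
$m = -34$
$H = -41$ ($H = -3 - 38 = -41$)
$I{\left(h,B \right)} = -41 + B + h$ ($I{\left(h,B \right)} = \left(h + B\right) - 41 = \left(B + h\right) - 41 = -41 + B + h$)
$I{\left(120,90 \right)} - s{\left(m,\left(2 - 2\right) 1 \right)} = \left(-41 + 90 + 120\right) - 210 = 169 - 210 = -41$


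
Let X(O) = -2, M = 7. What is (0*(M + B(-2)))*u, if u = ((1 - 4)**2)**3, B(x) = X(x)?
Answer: 0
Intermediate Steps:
B(x) = -2
u = 729 (u = ((-3)**2)**3 = 9**3 = 729)
(0*(M + B(-2)))*u = (0*(7 - 2))*729 = (0*5)*729 = 0*729 = 0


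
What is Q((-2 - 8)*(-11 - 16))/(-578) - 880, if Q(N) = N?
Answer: -254455/289 ≈ -880.47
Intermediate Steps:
Q((-2 - 8)*(-11 - 16))/(-578) - 880 = ((-2 - 8)*(-11 - 16))/(-578) - 880 = -10*(-27)*(-1/578) - 880 = 270*(-1/578) - 880 = -135/289 - 880 = -254455/289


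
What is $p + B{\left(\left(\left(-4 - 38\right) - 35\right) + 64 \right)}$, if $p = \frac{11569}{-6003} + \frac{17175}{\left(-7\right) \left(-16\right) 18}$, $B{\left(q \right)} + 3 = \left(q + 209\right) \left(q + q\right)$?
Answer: $- \frac{297722533}{58464} \approx -5092.4$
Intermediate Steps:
$B{\left(q \right)} = -3 + 2 q \left(209 + q\right)$ ($B{\left(q \right)} = -3 + \left(q + 209\right) \left(q + q\right) = -3 + \left(209 + q\right) 2 q = -3 + 2 q \left(209 + q\right)$)
$p = \frac{385403}{58464}$ ($p = 11569 \left(- \frac{1}{6003}\right) + \frac{17175}{112 \cdot 18} = - \frac{503}{261} + \frac{17175}{2016} = - \frac{503}{261} + 17175 \cdot \frac{1}{2016} = - \frac{503}{261} + \frac{5725}{672} = \frac{385403}{58464} \approx 6.5921$)
$p + B{\left(\left(\left(-4 - 38\right) - 35\right) + 64 \right)} = \frac{385403}{58464} + \left(-3 + 2 \left(\left(\left(-4 - 38\right) - 35\right) + 64\right)^{2} + 418 \left(\left(\left(-4 - 38\right) - 35\right) + 64\right)\right) = \frac{385403}{58464} + \left(-3 + 2 \left(\left(-42 - 35\right) + 64\right)^{2} + 418 \left(\left(-42 - 35\right) + 64\right)\right) = \frac{385403}{58464} + \left(-3 + 2 \left(-77 + 64\right)^{2} + 418 \left(-77 + 64\right)\right) = \frac{385403}{58464} + \left(-3 + 2 \left(-13\right)^{2} + 418 \left(-13\right)\right) = \frac{385403}{58464} - 5099 = - \frac{297722533}{58464}$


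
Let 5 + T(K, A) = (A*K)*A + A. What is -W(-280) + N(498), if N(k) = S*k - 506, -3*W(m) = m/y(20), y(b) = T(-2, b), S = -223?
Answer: -52544704/471 ≈ -1.1156e+5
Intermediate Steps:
T(K, A) = -5 + A + K*A² (T(K, A) = -5 + ((A*K)*A + A) = -5 + (K*A² + A) = -5 + (A + K*A²) = -5 + A + K*A²)
y(b) = -5 + b - 2*b²
W(m) = m/2355 (W(m) = -m/(3*(-5 + 20 - 2*20²)) = -m/(3*(-5 + 20 - 2*400)) = -m/(3*(-5 + 20 - 800)) = -m/(3*(-785)) = -m*(-1)/(3*785) = -(-1)*m/2355 = m/2355)
N(k) = -506 - 223*k (N(k) = -223*k - 506 = -506 - 223*k)
-W(-280) + N(498) = -(-280)/2355 + (-506 - 223*498) = -1*(-56/471) + (-506 - 111054) = 56/471 - 111560 = -52544704/471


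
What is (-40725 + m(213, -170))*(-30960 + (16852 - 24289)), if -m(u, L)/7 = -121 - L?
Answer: 1576887996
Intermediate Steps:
m(u, L) = 847 + 7*L (m(u, L) = -7*(-121 - L) = 847 + 7*L)
(-40725 + m(213, -170))*(-30960 + (16852 - 24289)) = (-40725 + (847 + 7*(-170)))*(-30960 + (16852 - 24289)) = (-40725 + (847 - 1190))*(-30960 - 7437) = (-40725 - 343)*(-38397) = -41068*(-38397) = 1576887996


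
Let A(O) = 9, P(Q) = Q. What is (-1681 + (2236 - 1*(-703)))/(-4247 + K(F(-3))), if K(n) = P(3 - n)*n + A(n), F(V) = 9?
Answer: -17/58 ≈ -0.29310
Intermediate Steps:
K(n) = 9 + n*(3 - n) (K(n) = (3 - n)*n + 9 = n*(3 - n) + 9 = 9 + n*(3 - n))
(-1681 + (2236 - 1*(-703)))/(-4247 + K(F(-3))) = (-1681 + (2236 - 1*(-703)))/(-4247 + (9 - 1*9*(-3 + 9))) = (-1681 + (2236 + 703))/(-4247 + (9 - 1*9*6)) = (-1681 + 2939)/(-4247 + (9 - 54)) = 1258/(-4247 - 45) = 1258/(-4292) = 1258*(-1/4292) = -17/58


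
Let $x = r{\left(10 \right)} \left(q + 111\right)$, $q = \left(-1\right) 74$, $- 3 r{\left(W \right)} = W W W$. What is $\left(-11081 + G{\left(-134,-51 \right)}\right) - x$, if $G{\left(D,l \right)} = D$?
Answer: $\frac{3355}{3} \approx 1118.3$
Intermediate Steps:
$r{\left(W \right)} = - \frac{W^{3}}{3}$ ($r{\left(W \right)} = - \frac{W W W}{3} = - \frac{W^{2} W}{3} = - \frac{W^{3}}{3}$)
$q = -74$
$x = - \frac{37000}{3}$ ($x = - \frac{10^{3}}{3} \left(-74 + 111\right) = \left(- \frac{1}{3}\right) 1000 \cdot 37 = \left(- \frac{1000}{3}\right) 37 = - \frac{37000}{3} \approx -12333.0$)
$\left(-11081 + G{\left(-134,-51 \right)}\right) - x = \left(-11081 - 134\right) - - \frac{37000}{3} = -11215 + \frac{37000}{3} = \frac{3355}{3}$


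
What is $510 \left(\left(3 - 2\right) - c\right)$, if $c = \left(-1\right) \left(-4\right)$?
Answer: $-1530$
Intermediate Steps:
$c = 4$
$510 \left(\left(3 - 2\right) - c\right) = 510 \left(\left(3 - 2\right) - 4\right) = 510 \left(1 - 4\right) = 510 \left(-3\right) = -1530$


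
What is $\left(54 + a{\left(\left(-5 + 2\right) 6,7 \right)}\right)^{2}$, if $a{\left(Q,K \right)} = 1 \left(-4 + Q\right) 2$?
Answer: $100$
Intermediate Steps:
$a{\left(Q,K \right)} = -8 + 2 Q$ ($a{\left(Q,K \right)} = 1 \left(-8 + 2 Q\right) = -8 + 2 Q$)
$\left(54 + a{\left(\left(-5 + 2\right) 6,7 \right)}\right)^{2} = \left(54 + \left(-8 + 2 \left(-5 + 2\right) 6\right)\right)^{2} = \left(54 + \left(-8 + 2 \left(\left(-3\right) 6\right)\right)\right)^{2} = \left(54 + \left(-8 + 2 \left(-18\right)\right)\right)^{2} = \left(54 - 44\right)^{2} = 10^{2} = 100$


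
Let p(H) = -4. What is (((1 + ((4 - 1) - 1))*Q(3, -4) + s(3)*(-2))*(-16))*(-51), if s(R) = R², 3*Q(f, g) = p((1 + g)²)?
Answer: -17952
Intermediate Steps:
Q(f, g) = -4/3 (Q(f, g) = (⅓)*(-4) = -4/3)
(((1 + ((4 - 1) - 1))*Q(3, -4) + s(3)*(-2))*(-16))*(-51) = (((1 + ((4 - 1) - 1))*(-4/3) + 3²*(-2))*(-16))*(-51) = (((1 + (3 - 1))*(-4/3) + 9*(-2))*(-16))*(-51) = (((1 + 2)*(-4/3) - 18)*(-16))*(-51) = ((3*(-4/3) - 18)*(-16))*(-51) = ((-4 - 18)*(-16))*(-51) = -22*(-16)*(-51) = 352*(-51) = -17952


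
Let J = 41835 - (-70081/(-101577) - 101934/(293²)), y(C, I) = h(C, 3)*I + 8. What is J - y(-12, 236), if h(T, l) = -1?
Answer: 366805638316148/8720283873 ≈ 42064.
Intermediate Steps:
y(C, I) = 8 - I (y(C, I) = -I + 8 = 8 - I)
J = 364817413593104/8720283873 (J = 41835 - (-70081*(-1/101577) - 101934/85849) = 41835 - (70081/101577 - 101934*1/85849) = 41835 - (70081/101577 - 101934/85849) = 41835 - 1*(-4337766149/8720283873) = 41835 + 4337766149/8720283873 = 364817413593104/8720283873 ≈ 41836.)
J - y(-12, 236) = 364817413593104/8720283873 - (8 - 1*236) = 364817413593104/8720283873 - (8 - 236) = 364817413593104/8720283873 - 1*(-228) = 364817413593104/8720283873 + 228 = 366805638316148/8720283873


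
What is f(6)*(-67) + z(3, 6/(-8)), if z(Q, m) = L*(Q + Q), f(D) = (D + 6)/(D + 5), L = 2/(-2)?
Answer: -870/11 ≈ -79.091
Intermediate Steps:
L = -1 (L = 2*(-1/2) = -1)
f(D) = (6 + D)/(5 + D)
z(Q, m) = -2*Q (z(Q, m) = -(Q + Q) = -2*Q)
f(6)*(-67) + z(3, 6/(-8)) = ((6 + 6)/(5 + 6))*(-67) - 2*3 = (12/11)*(-67) - 6 = -804/11 - 6 = -870/11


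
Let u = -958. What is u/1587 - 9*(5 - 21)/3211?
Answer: -2847610/5095857 ≈ -0.55881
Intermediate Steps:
u/1587 - 9*(5 - 21)/3211 = -958/1587 - 9*(5 - 21)/3211 = -958*1/1587 - 9*(-16)*(1/3211) = -958/1587 + 144*(1/3211) = -958/1587 + 144/3211 = -2847610/5095857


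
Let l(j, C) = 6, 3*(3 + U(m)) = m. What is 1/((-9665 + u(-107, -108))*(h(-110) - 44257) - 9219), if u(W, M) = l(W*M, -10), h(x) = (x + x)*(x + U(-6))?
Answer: 1/183096444 ≈ 5.4616e-9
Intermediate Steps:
U(m) = -3 + m/3
h(x) = 2*x*(-5 + x) (h(x) = (x + x)*(x + (-3 + (⅓)*(-6))) = (2*x)*(x + (-3 - 2)) = (2*x)*(x - 5) = (2*x)*(-5 + x) = 2*x*(-5 + x))
u(W, M) = 6
1/((-9665 + u(-107, -108))*(h(-110) - 44257) - 9219) = 1/((-9665 + 6)*(2*(-110)*(-5 - 110) - 44257) - 9219) = 1/(-9659*(2*(-110)*(-115) - 44257) - 9219) = 1/(-9659*(25300 - 44257) - 9219) = 1/(-9659*(-18957) - 9219) = 1/(183105663 - 9219) = 1/183096444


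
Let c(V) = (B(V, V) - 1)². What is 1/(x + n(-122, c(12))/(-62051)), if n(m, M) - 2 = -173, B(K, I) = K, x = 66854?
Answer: 62051/4148357725 ≈ 1.4958e-5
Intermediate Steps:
c(V) = (-1 + V)² (c(V) = (V - 1)² = (-1 + V)²)
n(m, M) = -171 (n(m, M) = 2 - 173 = -171)
1/(x + n(-122, c(12))/(-62051)) = 1/(66854 - 171/(-62051)) = 1/(66854 - 171*(-1/62051)) = 1/(66854 + 171/62051) = 1/(4148357725/62051) = 62051/4148357725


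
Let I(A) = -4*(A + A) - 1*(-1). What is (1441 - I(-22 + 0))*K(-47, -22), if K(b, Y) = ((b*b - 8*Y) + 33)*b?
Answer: -143648544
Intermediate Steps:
I(A) = 1 - 8*A (I(A) = -8*A + 1 = 1 - 8*A)
K(b, Y) = b*(33 + b**2 - 8*Y) (K(b, Y) = ((b**2 - 8*Y) + 33)*b = (33 + b**2 - 8*Y)*b = b*(33 + b**2 - 8*Y))
(1441 - I(-22 + 0))*K(-47, -22) = (1441 - (1 - 8*(-22 + 0)))*(-47*(33 + (-47)**2 - 8*(-22))) = (1441 - (1 - 8*(-22)))*(-47*(33 + 2209 + 176)) = (1441 - (1 + 176))*(-47*2418) = (1441 - 1*177)*(-113646) = (1441 - 177)*(-113646) = 1264*(-113646) = -143648544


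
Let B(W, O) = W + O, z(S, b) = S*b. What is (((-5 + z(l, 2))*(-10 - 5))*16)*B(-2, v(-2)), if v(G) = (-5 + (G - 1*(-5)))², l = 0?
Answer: 2400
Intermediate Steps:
v(G) = G² (v(G) = (-5 + (G + 5))² = (-5 + (5 + G))² = G²)
B(W, O) = O + W
(((-5 + z(l, 2))*(-10 - 5))*16)*B(-2, v(-2)) = (((-5 + 0*2)*(-10 - 5))*16)*((-2)² - 2) = (((-5 + 0)*(-15))*16)*(4 - 2) = (-5*(-15)*16)*2 = (75*16)*2 = 1200*2 = 2400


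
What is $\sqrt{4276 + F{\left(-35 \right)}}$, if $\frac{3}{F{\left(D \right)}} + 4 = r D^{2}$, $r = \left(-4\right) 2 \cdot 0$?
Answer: $\frac{7 \sqrt{349}}{2} \approx 65.385$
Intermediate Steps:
$r = 0$ ($r = \left(-8\right) 0 = 0$)
$F{\left(D \right)} = - \frac{3}{4}$ ($F{\left(D \right)} = \frac{3}{-4 + 0 D^{2}} = \frac{3}{-4 + 0} = \frac{3}{-4} = 3 \left(- \frac{1}{4}\right) = - \frac{3}{4}$)
$\sqrt{4276 + F{\left(-35 \right)}} = \sqrt{4276 - \frac{3}{4}} = \sqrt{\frac{17101}{4}} = \frac{7 \sqrt{349}}{2}$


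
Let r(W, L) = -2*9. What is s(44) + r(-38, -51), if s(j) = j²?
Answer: 1918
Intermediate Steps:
r(W, L) = -18
s(44) + r(-38, -51) = 44² - 18 = 1936 - 18 = 1918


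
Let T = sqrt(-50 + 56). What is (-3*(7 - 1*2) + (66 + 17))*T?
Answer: 68*sqrt(6) ≈ 166.57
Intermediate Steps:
T = sqrt(6) ≈ 2.4495
(-3*(7 - 1*2) + (66 + 17))*T = (-3*(7 - 1*2) + (66 + 17))*sqrt(6) = (-3*(7 - 2) + 83)*sqrt(6) = (-3*5 + 83)*sqrt(6) = (-15 + 83)*sqrt(6) = 68*sqrt(6)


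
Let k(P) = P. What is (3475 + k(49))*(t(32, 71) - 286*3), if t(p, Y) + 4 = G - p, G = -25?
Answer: -3238556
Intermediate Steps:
t(p, Y) = -29 - p (t(p, Y) = -4 + (-25 - p) = -29 - p)
(3475 + k(49))*(t(32, 71) - 286*3) = (3475 + 49)*((-29 - 1*32) - 286*3) = 3524*((-29 - 32) - 858) = 3524*(-61 - 858) = 3524*(-919) = -3238556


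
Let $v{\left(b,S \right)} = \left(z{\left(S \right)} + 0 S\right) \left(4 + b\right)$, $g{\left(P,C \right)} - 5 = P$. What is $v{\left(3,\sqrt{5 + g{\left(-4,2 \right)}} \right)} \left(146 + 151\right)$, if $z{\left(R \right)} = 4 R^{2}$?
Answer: $49896$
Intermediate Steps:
$g{\left(P,C \right)} = 5 + P$
$v{\left(b,S \right)} = 4 S^{2} \left(4 + b\right)$ ($v{\left(b,S \right)} = \left(4 S^{2} + 0 S\right) \left(4 + b\right) = \left(4 S^{2} + 0\right) \left(4 + b\right) = 4 S^{2} \left(4 + b\right)$)
$v{\left(3,\sqrt{5 + g{\left(-4,2 \right)}} \right)} \left(146 + 151\right) = 4 \left(\sqrt{5 + \left(5 - 4\right)}\right)^{2} \left(4 + 3\right) \left(146 + 151\right) = 4 \left(\sqrt{5 + 1}\right)^{2} \cdot 7 \cdot 297 = 4 \left(\sqrt{6}\right)^{2} \cdot 7 \cdot 297 = 4 \cdot 6 \cdot 7 \cdot 297 = 168 \cdot 297 = 49896$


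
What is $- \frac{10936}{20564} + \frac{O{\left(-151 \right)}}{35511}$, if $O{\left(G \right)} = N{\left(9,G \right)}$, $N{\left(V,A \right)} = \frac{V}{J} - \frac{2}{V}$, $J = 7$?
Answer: $- \frac{6116141215}{11501409213} \approx -0.53177$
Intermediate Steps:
$N{\left(V,A \right)} = - \frac{2}{V} + \frac{V}{7}$ ($N{\left(V,A \right)} = \frac{V}{7} - \frac{2}{V} = - \frac{2}{V} + \frac{V}{7}$)
$O{\left(G \right)} = \frac{67}{63}$ ($O{\left(G \right)} = - \frac{2}{9} + \frac{1}{7} \cdot 9 = \left(-2\right) \frac{1}{9} + \frac{9}{7} = - \frac{2}{9} + \frac{9}{7} = \frac{67}{63}$)
$- \frac{10936}{20564} + \frac{O{\left(-151 \right)}}{35511} = - \frac{10936}{20564} + \frac{67}{63 \cdot 35511} = \left(-10936\right) \frac{1}{20564} + \frac{67}{63} \cdot \frac{1}{35511} = - \frac{2734}{5141} + \frac{67}{2237193} = - \frac{6116141215}{11501409213}$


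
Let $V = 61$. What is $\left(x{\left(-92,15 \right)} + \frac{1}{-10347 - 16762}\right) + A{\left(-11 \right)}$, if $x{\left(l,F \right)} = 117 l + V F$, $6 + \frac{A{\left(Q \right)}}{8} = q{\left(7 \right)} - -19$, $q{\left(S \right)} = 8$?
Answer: $- \frac{262442230}{27109} \approx -9681.0$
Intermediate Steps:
$A{\left(Q \right)} = 168$ ($A{\left(Q \right)} = -48 + 8 \left(8 - -19\right) = -48 + 8 \left(8 + 19\right) = -48 + 8 \cdot 27 = -48 + 216 = 168$)
$x{\left(l,F \right)} = 61 F + 117 l$ ($x{\left(l,F \right)} = 117 l + 61 F = 61 F + 117 l$)
$\left(x{\left(-92,15 \right)} + \frac{1}{-10347 - 16762}\right) + A{\left(-11 \right)} = \left(\left(61 \cdot 15 + 117 \left(-92\right)\right) + \frac{1}{-10347 - 16762}\right) + 168 = \left(\left(915 - 10764\right) + \frac{1}{-27109}\right) + 168 = \left(-9849 - \frac{1}{27109}\right) + 168 = - \frac{266996542}{27109} + 168 = - \frac{262442230}{27109}$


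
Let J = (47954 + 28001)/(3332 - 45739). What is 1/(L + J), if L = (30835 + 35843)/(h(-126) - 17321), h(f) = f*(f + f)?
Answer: 611975417/1731507341 ≈ 0.35344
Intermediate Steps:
J = -75955/42407 (J = 75955/(-42407) = 75955*(-1/42407) = -75955/42407 ≈ -1.7911)
h(f) = 2*f² (h(f) = f*(2*f) = 2*f²)
L = 66678/14431 (L = (30835 + 35843)/(2*(-126)² - 17321) = 66678/(2*15876 - 17321) = 66678/(31752 - 17321) = 66678/14431 ≈ 4.6205)
1/(L + J) = 1/(66678/14431 - 75955/42407) = 1/(1731507341/611975417) = 611975417/1731507341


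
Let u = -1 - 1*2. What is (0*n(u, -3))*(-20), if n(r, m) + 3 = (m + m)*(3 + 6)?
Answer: 0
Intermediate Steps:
u = -3 (u = -1 - 2 = -3)
n(r, m) = -3 + 18*m (n(r, m) = -3 + (m + m)*(3 + 6) = -3 + (2*m)*9 = -3 + 18*m)
(0*n(u, -3))*(-20) = (0*(-3 + 18*(-3)))*(-20) = (0*(-3 - 54))*(-20) = (0*(-57))*(-20) = 0*(-20) = 0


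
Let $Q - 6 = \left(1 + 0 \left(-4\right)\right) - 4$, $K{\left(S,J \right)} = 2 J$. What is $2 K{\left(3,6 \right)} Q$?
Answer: $72$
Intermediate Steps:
$Q = 3$ ($Q = 6 + \left(\left(1 + 0 \left(-4\right)\right) - 4\right) = 6 + \left(\left(1 + 0\right) - 4\right) = 6 + \left(1 - 4\right) = 6 - 3 = 3$)
$2 K{\left(3,6 \right)} Q = 2 \cdot 2 \cdot 6 \cdot 3 = 2 \cdot 12 \cdot 3 = 24 \cdot 3 = 72$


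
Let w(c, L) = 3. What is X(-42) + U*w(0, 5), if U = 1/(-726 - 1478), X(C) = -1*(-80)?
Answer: 176317/2204 ≈ 79.999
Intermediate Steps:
X(C) = 80
U = -1/2204 (U = 1/(-2204) = -1/2204 ≈ -0.00045372)
X(-42) + U*w(0, 5) = 80 - 1/2204*3 = 80 - 3/2204 = 176317/2204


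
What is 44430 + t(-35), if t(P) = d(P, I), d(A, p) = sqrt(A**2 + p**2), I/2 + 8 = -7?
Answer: 44430 + 5*sqrt(85) ≈ 44476.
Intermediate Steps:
I = -30 (I = -16 + 2*(-7) = -16 - 14 = -30)
t(P) = sqrt(900 + P**2) (t(P) = sqrt(P**2 + (-30)**2) = sqrt(P**2 + 900) = sqrt(900 + P**2))
44430 + t(-35) = 44430 + sqrt(900 + (-35)**2) = 44430 + sqrt(900 + 1225) = 44430 + sqrt(2125) = 44430 + 5*sqrt(85)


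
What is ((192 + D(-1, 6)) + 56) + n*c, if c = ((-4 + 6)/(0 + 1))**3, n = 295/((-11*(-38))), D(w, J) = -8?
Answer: 51340/209 ≈ 245.65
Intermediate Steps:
n = 295/418 ≈ 0.70574
c = 8 (c = (2/1)**3 = (2*1)**3 = 2**3 = 8)
((192 + D(-1, 6)) + 56) + n*c = ((192 - 8) + 56) + (295/418)*8 = (184 + 56) + 1180/209 = 240 + 1180/209 = 51340/209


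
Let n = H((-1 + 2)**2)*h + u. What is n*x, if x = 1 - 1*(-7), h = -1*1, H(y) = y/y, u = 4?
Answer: 24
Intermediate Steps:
H(y) = 1
h = -1
n = 3 (n = 1*(-1) + 4 = -1 + 4 = 3)
x = 8 (x = 1 + 7 = 8)
n*x = 3*8 = 24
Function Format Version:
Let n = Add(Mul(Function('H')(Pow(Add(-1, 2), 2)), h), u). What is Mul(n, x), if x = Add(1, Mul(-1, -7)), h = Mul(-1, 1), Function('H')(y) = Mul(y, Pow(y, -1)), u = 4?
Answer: 24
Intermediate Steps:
Function('H')(y) = 1
h = -1
n = 3 (n = Add(Mul(1, -1), 4) = Add(-1, 4) = 3)
x = 8 (x = Add(1, 7) = 8)
Mul(n, x) = Mul(3, 8) = 24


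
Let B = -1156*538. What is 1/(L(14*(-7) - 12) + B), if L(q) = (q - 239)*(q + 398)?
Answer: -1/722440 ≈ -1.3842e-6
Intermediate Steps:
L(q) = (-239 + q)*(398 + q)
B = -621928
1/(L(14*(-7) - 12) + B) = 1/((-95122 + (14*(-7) - 12)² + 159*(14*(-7) - 12)) - 621928) = 1/((-95122 + (-98 - 12)² + 159*(-98 - 12)) - 621928) = 1/((-95122 + (-110)² + 159*(-110)) - 621928) = 1/((-95122 + 12100 - 17490) - 621928) = 1/(-100512 - 621928) = 1/(-722440) = -1/722440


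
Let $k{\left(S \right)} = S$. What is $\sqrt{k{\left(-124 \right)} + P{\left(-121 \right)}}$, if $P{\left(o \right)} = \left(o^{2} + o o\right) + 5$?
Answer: $\sqrt{29163} \approx 170.77$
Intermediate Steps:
$P{\left(o \right)} = 5 + 2 o^{2}$ ($P{\left(o \right)} = \left(o^{2} + o^{2}\right) + 5 = 2 o^{2} + 5 = 5 + 2 o^{2}$)
$\sqrt{k{\left(-124 \right)} + P{\left(-121 \right)}} = \sqrt{-124 + \left(5 + 2 \left(-121\right)^{2}\right)} = \sqrt{-124 + \left(5 + 2 \cdot 14641\right)} = \sqrt{-124 + \left(5 + 29282\right)} = \sqrt{-124 + 29287} = \sqrt{29163}$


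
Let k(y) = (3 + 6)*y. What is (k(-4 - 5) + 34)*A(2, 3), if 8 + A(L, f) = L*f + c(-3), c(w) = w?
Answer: 235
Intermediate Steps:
k(y) = 9*y
A(L, f) = -11 + L*f (A(L, f) = -8 + (L*f - 3) = -8 + (-3 + L*f) = -11 + L*f)
(k(-4 - 5) + 34)*A(2, 3) = (9*(-4 - 5) + 34)*(-11 + 2*3) = (9*(-9) + 34)*(-11 + 6) = (-81 + 34)*(-5) = -47*(-5) = 235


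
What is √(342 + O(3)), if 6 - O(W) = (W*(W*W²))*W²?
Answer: I*√381 ≈ 19.519*I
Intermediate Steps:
O(W) = 6 - W⁶ (O(W) = 6 - W*(W*W²)*W² = 6 - W*W³*W² = 6 - W⁴*W² = 6 - W⁶)
√(342 + O(3)) = √(342 + (6 - 1*3⁶)) = √(342 + (6 - 1*729)) = √(342 + (6 - 729)) = √(342 - 723) = √(-381) = I*√381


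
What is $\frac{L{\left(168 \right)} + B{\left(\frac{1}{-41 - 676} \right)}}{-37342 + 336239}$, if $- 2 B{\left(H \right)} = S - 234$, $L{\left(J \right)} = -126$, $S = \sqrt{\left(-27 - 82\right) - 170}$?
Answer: $- \frac{9}{298897} - \frac{3 i \sqrt{31}}{597794} \approx -3.0111 \cdot 10^{-5} - 2.7942 \cdot 10^{-5} i$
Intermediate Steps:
$S = 3 i \sqrt{31}$ ($S = \sqrt{-109 - 170} = \sqrt{-279} = 3 i \sqrt{31} \approx 16.703 i$)
$B{\left(H \right)} = 117 - \frac{3 i \sqrt{31}}{2}$ ($B{\left(H \right)} = - \frac{3 i \sqrt{31} - 234}{2} = - \frac{-234 + 3 i \sqrt{31}}{2} = 117 - \frac{3 i \sqrt{31}}{2}$)
$\frac{L{\left(168 \right)} + B{\left(\frac{1}{-41 - 676} \right)}}{-37342 + 336239} = \frac{-126 + \left(117 - \frac{3 i \sqrt{31}}{2}\right)}{-37342 + 336239} = \frac{-9 - \frac{3 i \sqrt{31}}{2}}{298897} = \left(-9 - \frac{3 i \sqrt{31}}{2}\right) \frac{1}{298897} = - \frac{9}{298897} - \frac{3 i \sqrt{31}}{597794}$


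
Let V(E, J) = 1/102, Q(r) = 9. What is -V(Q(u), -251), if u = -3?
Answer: -1/102 ≈ -0.0098039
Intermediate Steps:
V(E, J) = 1/102
-V(Q(u), -251) = -1*1/102 = -1/102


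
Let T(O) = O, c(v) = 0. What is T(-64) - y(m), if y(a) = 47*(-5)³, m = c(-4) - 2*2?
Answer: 5811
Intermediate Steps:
m = -4 (m = 0 - 2*2 = 0 - 4 = -4)
y(a) = -5875 (y(a) = 47*(-125) = -5875)
T(-64) - y(m) = -64 - 1*(-5875) = -64 + 5875 = 5811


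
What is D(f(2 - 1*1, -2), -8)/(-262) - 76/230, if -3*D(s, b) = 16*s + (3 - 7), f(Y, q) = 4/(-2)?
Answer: -5668/15065 ≈ -0.37624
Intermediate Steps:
f(Y, q) = -2 (f(Y, q) = 4*(-½) = -2)
D(s, b) = 4/3 - 16*s/3 (D(s, b) = -(16*s + (3 - 7))/3 = -(16*s - 4)/3 = -(-4 + 16*s)/3 = 4/3 - 16*s/3)
D(f(2 - 1*1, -2), -8)/(-262) - 76/230 = (4/3 - 16/3*(-2))/(-262) - 76/230 = (4/3 + 32/3)*(-1/262) - 76*1/230 = 12*(-1/262) - 38/115 = -6/131 - 38/115 = -5668/15065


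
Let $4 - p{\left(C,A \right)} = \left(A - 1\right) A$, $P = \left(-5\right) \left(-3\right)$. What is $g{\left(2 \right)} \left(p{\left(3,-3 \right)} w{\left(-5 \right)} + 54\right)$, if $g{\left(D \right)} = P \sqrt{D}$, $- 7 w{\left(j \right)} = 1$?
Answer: $\frac{5790 \sqrt{2}}{7} \approx 1169.8$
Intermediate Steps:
$w{\left(j \right)} = - \frac{1}{7}$ ($w{\left(j \right)} = \left(- \frac{1}{7}\right) 1 = - \frac{1}{7}$)
$P = 15$
$p{\left(C,A \right)} = 4 - A \left(-1 + A\right)$ ($p{\left(C,A \right)} = 4 - \left(A - 1\right) A = 4 - \left(-1 + A\right) A = 4 - A \left(-1 + A\right)$)
$g{\left(D \right)} = 15 \sqrt{D}$
$g{\left(2 \right)} \left(p{\left(3,-3 \right)} w{\left(-5 \right)} + 54\right) = 15 \sqrt{2} \left(\left(4 - 3 - \left(-3\right)^{2}\right) \left(- \frac{1}{7}\right) + 54\right) = 15 \sqrt{2} \left(\left(4 - 3 - 9\right) \left(- \frac{1}{7}\right) + 54\right) = 15 \sqrt{2} \left(\left(-8\right) \left(- \frac{1}{7}\right) + 54\right) = 15 \sqrt{2} \left(\frac{8}{7} + 54\right) = 15 \sqrt{2} \cdot \frac{386}{7} = \frac{5790 \sqrt{2}}{7}$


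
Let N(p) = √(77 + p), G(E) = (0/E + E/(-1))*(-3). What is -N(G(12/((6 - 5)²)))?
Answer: -√113 ≈ -10.630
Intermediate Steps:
G(E) = 3*E (G(E) = (0 + E*(-1))*(-3) = (0 - E)*(-3) = -E*(-3) = 3*E)
-N(G(12/((6 - 5)²))) = -√(77 + 3*(12/((6 - 5)²))) = -√(77 + 3*(12/(1²))) = -√(77 + 3*(12/1)) = -√(77 + 3*(12*1)) = -√(77 + 3*12) = -√(77 + 36) = -√113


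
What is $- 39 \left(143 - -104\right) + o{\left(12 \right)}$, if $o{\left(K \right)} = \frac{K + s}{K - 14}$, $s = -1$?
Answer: $- \frac{19277}{2} \approx -9638.5$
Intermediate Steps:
$o{\left(K \right)} = \frac{-1 + K}{-14 + K}$ ($o{\left(K \right)} = \frac{K - 1}{K - 14} = \frac{-1 + K}{-14 + K}$)
$- 39 \left(143 - -104\right) + o{\left(12 \right)} = - 39 \left(143 - -104\right) + \frac{-1 + 12}{-14 + 12} = - 39 \left(143 + 104\right) + \frac{1}{-2} \cdot 11 = \left(-39\right) 247 - \frac{11}{2} = -9633 - \frac{11}{2} = - \frac{19277}{2}$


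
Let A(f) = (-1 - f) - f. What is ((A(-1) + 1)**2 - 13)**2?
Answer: 81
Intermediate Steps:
A(f) = -1 - 2*f
((A(-1) + 1)**2 - 13)**2 = (((-1 - 2*(-1)) + 1)**2 - 13)**2 = (((-1 + 2) + 1)**2 - 13)**2 = ((1 + 1)**2 - 13)**2 = (2**2 - 13)**2 = (4 - 13)**2 = (-9)**2 = 81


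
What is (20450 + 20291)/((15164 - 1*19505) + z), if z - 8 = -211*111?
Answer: -40741/27754 ≈ -1.4679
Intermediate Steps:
z = -23413 (z = 8 - 211*111 = 8 - 23421 = -23413)
(20450 + 20291)/((15164 - 1*19505) + z) = (20450 + 20291)/((15164 - 1*19505) - 23413) = 40741/((15164 - 19505) - 23413) = 40741/(-4341 - 23413) = 40741/(-27754) = 40741*(-1/27754) = -40741/27754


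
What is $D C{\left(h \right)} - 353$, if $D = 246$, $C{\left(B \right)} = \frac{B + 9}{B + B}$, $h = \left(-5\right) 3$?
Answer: $- \frac{1519}{5} \approx -303.8$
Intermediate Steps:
$h = -15$
$C{\left(B \right)} = \frac{9 + B}{2 B}$
$D C{\left(h \right)} - 353 = 246 \frac{9 - 15}{2 \left(-15\right)} - 353 = 246 \cdot \frac{1}{2} \left(- \frac{1}{15}\right) \left(-6\right) - 353 = 246 \cdot \frac{1}{5} - 353 = \frac{246}{5} - 353 = - \frac{1519}{5}$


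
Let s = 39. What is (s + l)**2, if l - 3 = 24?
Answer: 4356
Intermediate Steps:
l = 27 (l = 3 + 24 = 27)
(s + l)**2 = (39 + 27)**2 = 66**2 = 4356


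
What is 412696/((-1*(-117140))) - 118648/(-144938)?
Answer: 9214219946/2122254665 ≈ 4.3417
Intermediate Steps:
412696/((-1*(-117140))) - 118648/(-144938) = 412696/117140 - 118648*(-1/144938) = 412696*(1/117140) + 59324/72469 = 103174/29285 + 59324/72469 = 9214219946/2122254665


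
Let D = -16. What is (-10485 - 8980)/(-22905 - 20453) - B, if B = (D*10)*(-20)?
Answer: -138726135/43358 ≈ -3199.6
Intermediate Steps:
B = 3200 (B = -16*10*(-20) = -160*(-20) = 3200)
(-10485 - 8980)/(-22905 - 20453) - B = (-10485 - 8980)/(-22905 - 20453) - 1*3200 = -19465/(-43358) - 3200 = -19465*(-1/43358) - 3200 = 19465/43358 - 3200 = -138726135/43358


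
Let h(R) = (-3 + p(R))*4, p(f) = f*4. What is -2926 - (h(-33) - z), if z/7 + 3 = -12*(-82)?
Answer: 4481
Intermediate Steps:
p(f) = 4*f
z = 6867 (z = -21 + 7*(-12*(-82)) = -21 + 7*984 = -21 + 6888 = 6867)
h(R) = -12 + 16*R (h(R) = (-3 + 4*R)*4 = -12 + 16*R)
-2926 - (h(-33) - z) = -2926 - ((-12 + 16*(-33)) - 1*6867) = -2926 - ((-12 - 528) - 6867) = -2926 - (-540 - 6867) = -2926 - 1*(-7407) = -2926 + 7407 = 4481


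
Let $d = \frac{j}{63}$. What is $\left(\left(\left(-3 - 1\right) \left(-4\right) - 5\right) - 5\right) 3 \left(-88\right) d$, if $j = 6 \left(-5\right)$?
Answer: $\frac{5280}{7} \approx 754.29$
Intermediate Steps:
$j = -30$
$d = - \frac{10}{21}$ ($d = - \frac{30}{63} = \left(-30\right) \frac{1}{63} = - \frac{10}{21} \approx -0.47619$)
$\left(\left(\left(-3 - 1\right) \left(-4\right) - 5\right) - 5\right) 3 \left(-88\right) d = \left(\left(\left(-3 - 1\right) \left(-4\right) - 5\right) - 5\right) 3 \left(-88\right) \left(- \frac{10}{21}\right) = \left(\left(\left(-4\right) \left(-4\right) - 5\right) - 5\right) 3 \left(-88\right) \left(- \frac{10}{21}\right) = \left(\left(16 - 5\right) - 5\right) 3 \left(-88\right) \left(- \frac{10}{21}\right) = \left(11 - 5\right) 3 \left(-88\right) \left(- \frac{10}{21}\right) = 6 \cdot 3 \left(-88\right) \left(- \frac{10}{21}\right) = 18 \left(-88\right) \left(- \frac{10}{21}\right) = \left(-1584\right) \left(- \frac{10}{21}\right) = \frac{5280}{7}$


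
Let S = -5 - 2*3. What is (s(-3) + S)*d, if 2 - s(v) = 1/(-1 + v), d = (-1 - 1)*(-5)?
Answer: -175/2 ≈ -87.500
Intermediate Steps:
S = -11 (S = -5 - 6 = -11)
d = 10 (d = -2*(-5) = 10)
s(v) = 2 - 1/(-1 + v)
(s(-3) + S)*d = ((-3 + 2*(-3))/(-1 - 3) - 11)*10 = ((-3 - 6)/(-4) - 11)*10 = (-1/4*(-9) - 11)*10 = (9/4 - 11)*10 = -35/4*10 = -175/2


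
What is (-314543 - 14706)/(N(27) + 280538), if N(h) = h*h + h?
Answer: -329249/281294 ≈ -1.1705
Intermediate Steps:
N(h) = h + h**2 (N(h) = h**2 + h = h + h**2)
(-314543 - 14706)/(N(27) + 280538) = (-314543 - 14706)/(27*(1 + 27) + 280538) = -329249/(27*28 + 280538) = -329249/(756 + 280538) = -329249/281294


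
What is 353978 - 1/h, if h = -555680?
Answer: 196698495041/555680 ≈ 3.5398e+5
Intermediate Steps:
353978 - 1/h = 353978 - 1/(-555680) = 353978 - 1*(-1/555680) = 353978 + 1/555680 = 196698495041/555680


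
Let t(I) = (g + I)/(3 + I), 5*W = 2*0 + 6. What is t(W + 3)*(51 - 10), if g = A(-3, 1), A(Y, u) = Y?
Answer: 41/6 ≈ 6.8333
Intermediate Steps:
g = -3
W = 6/5 (W = (2*0 + 6)/5 = (0 + 6)/5 = (⅕)*6 = 6/5 ≈ 1.2000)
t(I) = (-3 + I)/(3 + I)
t(W + 3)*(51 - 10) = ((-3 + (6/5 + 3))/(3 + (6/5 + 3)))*(51 - 10) = ((-3 + 21/5)/(3 + 21/5))*41 = ((6/5)/(36/5))*41 = ((5/36)*(6/5))*41 = (⅙)*41 = 41/6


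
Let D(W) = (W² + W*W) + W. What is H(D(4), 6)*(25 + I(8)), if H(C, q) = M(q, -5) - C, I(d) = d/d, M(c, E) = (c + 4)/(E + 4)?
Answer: -1196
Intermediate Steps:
M(c, E) = (4 + c)/(4 + E)
D(W) = W + 2*W² (D(W) = (W² + W²) + W = 2*W² + W = W + 2*W²)
I(d) = 1
H(C, q) = -4 - C - q (H(C, q) = (4 + q)/(4 - 5) - C = (4 + q)/(-1) - C = -(4 + q) - C = (-4 - q) - C = -4 - C - q)
H(D(4), 6)*(25 + I(8)) = (-4 - 4*(1 + 2*4) - 1*6)*(25 + 1) = (-4 - 4*(1 + 8) - 6)*26 = (-4 - 4*9 - 6)*26 = (-4 - 1*36 - 6)*26 = (-4 - 36 - 6)*26 = -46*26 = -1196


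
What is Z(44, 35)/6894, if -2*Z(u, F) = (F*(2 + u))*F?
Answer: -28175/6894 ≈ -4.0869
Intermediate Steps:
Z(u, F) = -F²*(2 + u)/2 (Z(u, F) = -F*(2 + u)*F/2 = -F²*(2 + u)/2)
Z(44, 35)/6894 = ((½)*35²*(-2 - 1*44))/6894 = ((½)*1225*(-2 - 44))*(1/6894) = ((½)*1225*(-46))*(1/6894) = -28175*1/6894 = -28175/6894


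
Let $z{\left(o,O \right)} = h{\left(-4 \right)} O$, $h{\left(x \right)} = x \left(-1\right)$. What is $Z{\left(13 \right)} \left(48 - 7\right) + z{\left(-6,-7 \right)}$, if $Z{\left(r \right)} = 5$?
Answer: $177$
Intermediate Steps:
$h{\left(x \right)} = - x$
$z{\left(o,O \right)} = 4 O$ ($z{\left(o,O \right)} = \left(-1\right) \left(-4\right) O = 4 O$)
$Z{\left(13 \right)} \left(48 - 7\right) + z{\left(-6,-7 \right)} = 5 \left(48 - 7\right) + 4 \left(-7\right) = 5 \left(48 - 7\right) - 28 = 5 \cdot 41 - 28 = 205 - 28 = 177$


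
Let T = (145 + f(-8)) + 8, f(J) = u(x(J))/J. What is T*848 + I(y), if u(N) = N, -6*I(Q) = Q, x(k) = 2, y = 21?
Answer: 259057/2 ≈ 1.2953e+5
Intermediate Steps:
I(Q) = -Q/6
f(J) = 2/J
T = 611/4 (T = (145 + 2/(-8)) + 8 = (145 + 2*(-⅛)) + 8 = (145 - ¼) + 8 = 579/4 + 8 = 611/4 ≈ 152.75)
T*848 + I(y) = (611/4)*848 - ⅙*21 = 129532 - 7/2 = 259057/2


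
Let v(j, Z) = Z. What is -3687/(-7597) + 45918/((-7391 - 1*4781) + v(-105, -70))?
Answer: -151851396/46501237 ≈ -3.2655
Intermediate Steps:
-3687/(-7597) + 45918/((-7391 - 1*4781) + v(-105, -70)) = -3687/(-7597) + 45918/((-7391 - 1*4781) - 70) = -3687*(-1/7597) + 45918/((-7391 - 4781) - 70) = 3687/7597 + 45918/(-12172 - 70) = 3687/7597 + 45918/(-12242) = 3687/7597 + 45918*(-1/12242) = 3687/7597 - 22959/6121 = -151851396/46501237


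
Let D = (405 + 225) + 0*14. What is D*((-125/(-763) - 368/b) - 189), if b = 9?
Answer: -15775220/109 ≈ -1.4473e+5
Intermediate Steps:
D = 630 (D = 630 + 0 = 630)
D*((-125/(-763) - 368/b) - 189) = 630*((-125/(-763) - 368/9) - 189) = 630*((-125*(-1/763) - 368*⅑) - 189) = 630*((125/763 - 368/9) - 189) = 630*(-279659/6867 - 189) = 630*(-1577522/6867) = -15775220/109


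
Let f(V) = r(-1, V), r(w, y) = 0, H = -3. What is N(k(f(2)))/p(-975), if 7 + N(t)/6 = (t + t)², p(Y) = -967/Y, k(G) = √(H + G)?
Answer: -111150/967 ≈ -114.94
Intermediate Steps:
f(V) = 0
k(G) = √(-3 + G)
N(t) = -42 + 24*t² (N(t) = -42 + 6*(t + t)² = -42 + 6*(2*t)² = -42 + 6*(4*t²) = -42 + 24*t²)
N(k(f(2)))/p(-975) = (-42 + 24*(√(-3 + 0))²)/((-967/(-975))) = (-42 + 24*(√(-3))²)/((-967*(-1/975))) = (-42 + 24*(I*√3)²)/(967/975) = (-42 + 24*(-3))*(975/967) = (-42 - 72)*(975/967) = -114*975/967 = -111150/967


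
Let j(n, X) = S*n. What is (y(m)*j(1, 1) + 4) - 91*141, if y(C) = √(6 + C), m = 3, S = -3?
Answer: -12836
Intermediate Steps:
j(n, X) = -3*n
(y(m)*j(1, 1) + 4) - 91*141 = (√(6 + 3)*(-3*1) + 4) - 91*141 = (√9*(-3) + 4) - 12831 = (3*(-3) + 4) - 12831 = (-9 + 4) - 12831 = -5 - 12831 = -12836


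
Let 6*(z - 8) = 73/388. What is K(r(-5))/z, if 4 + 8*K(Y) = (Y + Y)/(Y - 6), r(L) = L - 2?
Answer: -11058/243061 ≈ -0.045495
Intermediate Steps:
r(L) = -2 + L
K(Y) = -1/2 + Y/(4*(-6 + Y)) (K(Y) = -1/2 + ((Y + Y)/(Y - 6))/8 = -1/2 + ((2*Y)/(-6 + Y))/8 = -1/2 + (2*Y/(-6 + Y))/8 = -1/2 + Y/(4*(-6 + Y)))
z = 18697/2328 (z = 8 + (73/388)/6 = 8 + (73*(1/388))/6 = 8 + (1/6)*(73/388) = 8 + 73/2328 = 18697/2328 ≈ 8.0314)
K(r(-5))/z = ((12 - (-2 - 5))/(4*(-6 + (-2 - 5))))/(18697/2328) = ((12 - 1*(-7))/(4*(-6 - 7)))*(2328/18697) = ((1/4)*(12 + 7)/(-13))*(2328/18697) = ((1/4)*(-1/13)*19)*(2328/18697) = -19/52*2328/18697 = -11058/243061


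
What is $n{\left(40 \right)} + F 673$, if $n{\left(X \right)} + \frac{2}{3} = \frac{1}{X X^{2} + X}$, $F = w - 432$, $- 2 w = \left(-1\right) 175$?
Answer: $- \frac{44542861897}{192120} \approx -2.3185 \cdot 10^{5}$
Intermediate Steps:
$w = \frac{175}{2}$ ($w = - \frac{\left(-1\right) 175}{2} = \left(- \frac{1}{2}\right) \left(-175\right) = \frac{175}{2} \approx 87.5$)
$F = - \frac{689}{2}$ ($F = \frac{175}{2} - 432 = - \frac{689}{2} \approx -344.5$)
$n{\left(X \right)} = - \frac{2}{3} + \frac{1}{X + X^{3}}$ ($n{\left(X \right)} = - \frac{2}{3} + \frac{1}{X X^{2} + X} = - \frac{2}{3} + \frac{1}{X^{3} + X} = - \frac{2}{3} + \frac{1}{X + X^{3}}$)
$n{\left(40 \right)} + F 673 = \frac{3 - 80 - 2 \cdot 40^{3}}{3 \cdot 40 \left(1 + 40^{2}\right)} - \frac{463697}{2} = \frac{1}{3} \cdot \frac{1}{40} \frac{1}{1 + 1600} \left(3 - 80 - 128000\right) - \frac{463697}{2} = \frac{1}{3} \cdot \frac{1}{40} \cdot \frac{1}{1601} \left(3 - 80 - 128000\right) - \frac{463697}{2} = \frac{1}{3} \cdot \frac{1}{40} \cdot \frac{1}{1601} \left(-128077\right) - \frac{463697}{2} = - \frac{128077}{192120} - \frac{463697}{2} = - \frac{44542861897}{192120}$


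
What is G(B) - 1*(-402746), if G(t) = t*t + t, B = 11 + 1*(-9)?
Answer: 402752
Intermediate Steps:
B = 2 (B = 11 - 9 = 2)
G(t) = t + t**2 (G(t) = t**2 + t = t + t**2)
G(B) - 1*(-402746) = 2*(1 + 2) - 1*(-402746) = 2*3 + 402746 = 6 + 402746 = 402752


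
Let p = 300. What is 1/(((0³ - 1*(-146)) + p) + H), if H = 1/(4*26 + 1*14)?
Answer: 118/52629 ≈ 0.0022421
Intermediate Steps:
H = 1/118 (H = 1/(104 + 14) = 1/118 ≈ 0.0084746)
1/(((0³ - 1*(-146)) + p) + H) = 1/(((0³ - 1*(-146)) + 300) + 1/118) = 1/(((0 + 146) + 300) + 1/118) = 1/((146 + 300) + 1/118) = 1/(446 + 1/118) = 1/(52629/118) = 118/52629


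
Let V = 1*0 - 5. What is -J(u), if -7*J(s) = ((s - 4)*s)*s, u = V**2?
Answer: 1875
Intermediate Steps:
V = -5 (V = 0 - 5 = -5)
u = 25 (u = (-5)**2 = 25)
J(s) = -s**2*(-4 + s)/7 (J(s) = -(s - 4)*s*s/7 = -(-4 + s)*s*s/7 = -s*(-4 + s)*s/7 = -s**2*(-4 + s)/7)
-J(u) = -25**2*(4 - 1*25)/7 = -625*(4 - 25)/7 = -625*(-21)/7 = -1*(-1875) = 1875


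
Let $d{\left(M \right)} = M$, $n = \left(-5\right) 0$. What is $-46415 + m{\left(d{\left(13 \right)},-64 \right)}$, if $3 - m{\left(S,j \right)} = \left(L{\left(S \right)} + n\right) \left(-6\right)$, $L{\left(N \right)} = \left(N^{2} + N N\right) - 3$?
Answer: $-44402$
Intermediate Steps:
$L{\left(N \right)} = -3 + 2 N^{2}$ ($L{\left(N \right)} = \left(N^{2} + N^{2}\right) - 3 = 2 N^{2} - 3 = -3 + 2 N^{2}$)
$n = 0$
$m{\left(S,j \right)} = -15 + 12 S^{2}$ ($m{\left(S,j \right)} = 3 - \left(\left(-3 + 2 S^{2}\right) + 0\right) \left(-6\right) = 3 - \left(-3 + 2 S^{2}\right) \left(-6\right) = 3 - \left(18 - 12 S^{2}\right) = 3 + \left(-18 + 12 S^{2}\right) = -15 + 12 S^{2}$)
$-46415 + m{\left(d{\left(13 \right)},-64 \right)} = -46415 - \left(15 - 12 \cdot 13^{2}\right) = -46415 + \left(-15 + 12 \cdot 169\right) = -46415 + \left(-15 + 2028\right) = -46415 + 2013 = -44402$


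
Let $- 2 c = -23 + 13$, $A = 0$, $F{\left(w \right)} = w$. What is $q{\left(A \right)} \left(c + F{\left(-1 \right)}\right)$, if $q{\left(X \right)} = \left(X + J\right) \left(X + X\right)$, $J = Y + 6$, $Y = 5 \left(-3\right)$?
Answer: $0$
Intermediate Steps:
$Y = -15$
$J = -9$ ($J = -15 + 6 = -9$)
$c = 5$ ($c = - \frac{-23 + 13}{2} = \left(- \frac{1}{2}\right) \left(-10\right) = 5$)
$q{\left(X \right)} = 2 X \left(-9 + X\right)$ ($q{\left(X \right)} = \left(X - 9\right) \left(X + X\right) = \left(-9 + X\right) 2 X = 2 X \left(-9 + X\right)$)
$q{\left(A \right)} \left(c + F{\left(-1 \right)}\right) = 2 \cdot 0 \left(-9 + 0\right) \left(5 - 1\right) = 2 \cdot 0 \left(-9\right) 4 = 0 \cdot 4 = 0$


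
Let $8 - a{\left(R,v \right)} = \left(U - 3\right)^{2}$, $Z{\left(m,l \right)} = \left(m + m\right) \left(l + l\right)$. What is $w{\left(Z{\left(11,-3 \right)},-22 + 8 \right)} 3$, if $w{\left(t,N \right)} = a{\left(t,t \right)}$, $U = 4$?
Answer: $21$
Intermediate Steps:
$Z{\left(m,l \right)} = 4 l m$ ($Z{\left(m,l \right)} = 2 m 2 l = 4 l m$)
$a{\left(R,v \right)} = 7$ ($a{\left(R,v \right)} = 8 - \left(4 - 3\right)^{2} = 8 - 1^{2} = 8 - 1 = 7$)
$w{\left(t,N \right)} = 7$
$w{\left(Z{\left(11,-3 \right)},-22 + 8 \right)} 3 = 7 \cdot 3 = 21$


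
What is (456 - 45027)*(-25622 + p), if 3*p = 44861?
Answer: 475498285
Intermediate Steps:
p = 44861/3 (p = (⅓)*44861 = 44861/3 ≈ 14954.)
(456 - 45027)*(-25622 + p) = (456 - 45027)*(-25622 + 44861/3) = -44571*(-32005/3) = 475498285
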